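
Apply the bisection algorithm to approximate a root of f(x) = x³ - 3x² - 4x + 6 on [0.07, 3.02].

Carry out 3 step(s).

f(x) = x³ - 3x² - 4x + 6
Initial interval: [0.07, 3.02]

Iteration 1:
  c_1 = (0.070000 + 3.020000)/2 = 1.545000
  f(c_1) = f(1.545000) = -3.653121
  f(a) × f(c) < 0, new interval: [0.070000, 1.545000]
Iteration 2:
  c_2 = (0.070000 + 1.545000)/2 = 0.807500
  f(c_2) = f(0.807500) = 1.340367
  f(a) × f(c) ≥ 0, new interval: [0.807500, 1.545000]
Iteration 3:
  c_3 = (0.807500 + 1.545000)/2 = 1.176250
  f(c_3) = f(1.176250) = -1.228275
  f(a) × f(c) < 0, new interval: [0.807500, 1.176250]

After 3 iteration(s), the approximation is c_3 = 1.176250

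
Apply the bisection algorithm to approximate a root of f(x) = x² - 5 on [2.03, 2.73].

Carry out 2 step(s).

f(x) = x² - 5
Initial interval: [2.03, 2.73]

Iteration 1:
  c_1 = (2.030000 + 2.730000)/2 = 2.380000
  f(c_1) = f(2.380000) = 0.664400
  f(a) × f(c) < 0, new interval: [2.030000, 2.380000]
Iteration 2:
  c_2 = (2.030000 + 2.380000)/2 = 2.205000
  f(c_2) = f(2.205000) = -0.137975
  f(a) × f(c) ≥ 0, new interval: [2.205000, 2.380000]

After 2 iteration(s), the approximation is c_2 = 2.205000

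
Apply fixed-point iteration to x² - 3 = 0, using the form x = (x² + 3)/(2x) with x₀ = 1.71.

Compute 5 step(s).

Equation: x² - 3 = 0
Fixed-point form: x = (x² + 3)/(2x)
x₀ = 1.71

x_1 = g(1.710000) = 1.732193
x_2 = g(1.732193) = 1.732051
x_3 = g(1.732051) = 1.732051
x_4 = g(1.732051) = 1.732051
x_5 = g(1.732051) = 1.732051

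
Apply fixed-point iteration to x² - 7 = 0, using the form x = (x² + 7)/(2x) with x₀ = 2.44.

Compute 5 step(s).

Equation: x² - 7 = 0
Fixed-point form: x = (x² + 7)/(2x)
x₀ = 2.44

x_1 = g(2.440000) = 2.654426
x_2 = g(2.654426) = 2.645765
x_3 = g(2.645765) = 2.645751
x_4 = g(2.645751) = 2.645751
x_5 = g(2.645751) = 2.645751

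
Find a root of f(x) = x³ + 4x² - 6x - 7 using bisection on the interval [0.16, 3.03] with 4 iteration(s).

f(x) = x³ + 4x² - 6x - 7
Initial interval: [0.16, 3.03]

Iteration 1:
  c_1 = (0.160000 + 3.030000)/2 = 1.595000
  f(c_1) = f(1.595000) = -2.336180
  f(a) × f(c) ≥ 0, new interval: [1.595000, 3.030000]
Iteration 2:
  c_2 = (1.595000 + 3.030000)/2 = 2.312500
  f(c_2) = f(2.312500) = 12.882080
  f(a) × f(c) < 0, new interval: [1.595000, 2.312500]
Iteration 3:
  c_3 = (1.595000 + 2.312500)/2 = 1.953750
  f(c_3) = f(1.953750) = 4.003792
  f(a) × f(c) < 0, new interval: [1.595000, 1.953750]
Iteration 4:
  c_4 = (1.595000 + 1.953750)/2 = 1.774375
  f(c_4) = f(1.774375) = 0.533831
  f(a) × f(c) < 0, new interval: [1.595000, 1.774375]

After 4 iteration(s), the approximation is c_4 = 1.774375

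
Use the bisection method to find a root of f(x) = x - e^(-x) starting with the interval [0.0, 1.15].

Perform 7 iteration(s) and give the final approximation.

f(x) = x - e^(-x)
Initial interval: [0.0, 1.15]

Iteration 1:
  c_1 = (0.000000 + 1.150000)/2 = 0.575000
  f(c_1) = f(0.575000) = 0.012295
  f(a) × f(c) < 0, new interval: [0.000000, 0.575000]
Iteration 2:
  c_2 = (0.000000 + 0.575000)/2 = 0.287500
  f(c_2) = f(0.287500) = -0.462637
  f(a) × f(c) ≥ 0, new interval: [0.287500, 0.575000]
Iteration 3:
  c_3 = (0.287500 + 0.575000)/2 = 0.431250
  f(c_3) = f(0.431250) = -0.218446
  f(a) × f(c) ≥ 0, new interval: [0.431250, 0.575000]
Iteration 4:
  c_4 = (0.431250 + 0.575000)/2 = 0.503125
  f(c_4) = f(0.503125) = -0.101513
  f(a) × f(c) ≥ 0, new interval: [0.503125, 0.575000]
Iteration 5:
  c_5 = (0.503125 + 0.575000)/2 = 0.539062
  f(c_5) = f(0.539062) = -0.044232
  f(a) × f(c) ≥ 0, new interval: [0.539062, 0.575000]
Iteration 6:
  c_6 = (0.539062 + 0.575000)/2 = 0.557031
  f(c_6) = f(0.557031) = -0.015876
  f(a) × f(c) ≥ 0, new interval: [0.557031, 0.575000]
Iteration 7:
  c_7 = (0.557031 + 0.575000)/2 = 0.566016
  f(c_7) = f(0.566016) = -0.001768
  f(a) × f(c) ≥ 0, new interval: [0.566016, 0.575000]

After 7 iteration(s), the approximation is c_7 = 0.566016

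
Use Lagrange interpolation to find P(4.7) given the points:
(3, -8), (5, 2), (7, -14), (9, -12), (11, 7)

Lagrange interpolation formula:
P(x) = Σ yᵢ × Lᵢ(x)
where Lᵢ(x) = Π_{j≠i} (x - xⱼ)/(xᵢ - xⱼ)

L_0(4.7) = (4.7 - 5)/(3 - 5) × (4.7 - 7)/(3 - 7) × (4.7 - 9)/(3 - 9) × (4.7 - 11)/(3 - 11) = 0.048677
L_1(4.7) = (4.7 - 3)/(5 - 3) × (4.7 - 7)/(5 - 7) × (4.7 - 9)/(5 - 9) × (4.7 - 11)/(5 - 11) = 1.103353
L_2(4.7) = (4.7 - 3)/(7 - 3) × (4.7 - 5)/(7 - 5) × (4.7 - 9)/(7 - 9) × (4.7 - 11)/(7 - 11) = -0.215873
L_3(4.7) = (4.7 - 3)/(9 - 3) × (4.7 - 5)/(9 - 5) × (4.7 - 7)/(9 - 7) × (4.7 - 11)/(9 - 11) = 0.076978
L_4(4.7) = (4.7 - 3)/(11 - 3) × (4.7 - 5)/(11 - 5) × (4.7 - 7)/(11 - 7) × (4.7 - 9)/(11 - 9) = -0.013135

P(4.7) = (-8)×L_0(4.7) + 2×L_1(4.7) + (-14)×L_2(4.7) + (-12)×L_3(4.7) + 7×L_4(4.7)
P(4.7) = 3.823832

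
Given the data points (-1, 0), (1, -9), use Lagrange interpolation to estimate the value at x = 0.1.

Lagrange interpolation formula:
P(x) = Σ yᵢ × Lᵢ(x)
where Lᵢ(x) = Π_{j≠i} (x - xⱼ)/(xᵢ - xⱼ)

L_0(0.1) = (0.1 - 1)/(-1 - 1) = 0.450000
L_1(0.1) = (0.1 - (-1))/(1 - (-1)) = 0.550000

P(0.1) = 0×L_0(0.1) + (-9)×L_1(0.1)
P(0.1) = -4.950000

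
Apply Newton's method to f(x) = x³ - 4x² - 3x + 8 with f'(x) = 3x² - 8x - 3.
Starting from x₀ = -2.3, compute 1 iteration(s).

f(x) = x³ - 4x² - 3x + 8
f'(x) = 3x² - 8x - 3
x₀ = -2.3

Newton-Raphson formula: x_{n+1} = x_n - f(x_n)/f'(x_n)

Iteration 1:
  f(-2.300000) = -18.427000
  f'(-2.300000) = 31.270000
  x_1 = -2.300000 - (-18.427000)/31.270000 = -1.710713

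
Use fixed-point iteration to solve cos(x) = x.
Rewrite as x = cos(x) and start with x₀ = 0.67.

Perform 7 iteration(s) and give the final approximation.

Equation: cos(x) = x
Fixed-point form: x = cos(x)
x₀ = 0.67

x_1 = g(0.670000) = 0.783822
x_2 = g(0.783822) = 0.708221
x_3 = g(0.708221) = 0.759521
x_4 = g(0.759521) = 0.725166
x_5 = g(0.725166) = 0.748389
x_6 = g(0.748389) = 0.732786
x_7 = g(0.732786) = 0.743314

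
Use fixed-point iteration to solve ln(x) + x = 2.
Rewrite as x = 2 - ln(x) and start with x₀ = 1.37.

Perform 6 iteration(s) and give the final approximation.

Equation: ln(x) + x = 2
Fixed-point form: x = 2 - ln(x)
x₀ = 1.37

x_1 = g(1.370000) = 1.685189
x_2 = g(1.685189) = 1.478122
x_3 = g(1.478122) = 1.609228
x_4 = g(1.609228) = 1.524246
x_5 = g(1.524246) = 1.578500
x_6 = g(1.578500) = 1.543525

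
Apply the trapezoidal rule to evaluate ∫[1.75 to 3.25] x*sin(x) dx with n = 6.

f(x) = x*sin(x)
a = 1.75, b = 3.25, n = 6
h = (b - a)/n = 0.250000

Trapezoidal rule: (h/2)[f(x₀) + 2f(x₁) + 2f(x₂) + ... + f(xₙ)]

x_0 = 1.7500, f(x_0) = 1.721975, coefficient = 1
x_1 = 2.0000, f(x_1) = 1.818595, coefficient = 2
x_2 = 2.2500, f(x_2) = 1.750665, coefficient = 2
x_3 = 2.5000, f(x_3) = 1.496180, coefficient = 2
x_4 = 2.7500, f(x_4) = 1.049568, coefficient = 2
x_5 = 3.0000, f(x_5) = 0.423360, coefficient = 2
x_6 = 3.2500, f(x_6) = -0.351634, coefficient = 1

I ≈ (0.250000/2) × 14.447077 = 1.805885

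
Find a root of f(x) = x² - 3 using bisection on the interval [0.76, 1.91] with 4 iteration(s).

f(x) = x² - 3
Initial interval: [0.76, 1.91]

Iteration 1:
  c_1 = (0.760000 + 1.910000)/2 = 1.335000
  f(c_1) = f(1.335000) = -1.217775
  f(a) × f(c) ≥ 0, new interval: [1.335000, 1.910000]
Iteration 2:
  c_2 = (1.335000 + 1.910000)/2 = 1.622500
  f(c_2) = f(1.622500) = -0.367494
  f(a) × f(c) ≥ 0, new interval: [1.622500, 1.910000]
Iteration 3:
  c_3 = (1.622500 + 1.910000)/2 = 1.766250
  f(c_3) = f(1.766250) = 0.119639
  f(a) × f(c) < 0, new interval: [1.622500, 1.766250]
Iteration 4:
  c_4 = (1.622500 + 1.766250)/2 = 1.694375
  f(c_4) = f(1.694375) = -0.129093
  f(a) × f(c) ≥ 0, new interval: [1.694375, 1.766250]

After 4 iteration(s), the approximation is c_4 = 1.694375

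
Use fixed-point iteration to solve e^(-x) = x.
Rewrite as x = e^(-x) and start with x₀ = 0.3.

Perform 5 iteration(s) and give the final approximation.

Equation: e^(-x) = x
Fixed-point form: x = e^(-x)
x₀ = 0.3

x_1 = g(0.300000) = 0.740818
x_2 = g(0.740818) = 0.476724
x_3 = g(0.476724) = 0.620814
x_4 = g(0.620814) = 0.537507
x_5 = g(0.537507) = 0.584203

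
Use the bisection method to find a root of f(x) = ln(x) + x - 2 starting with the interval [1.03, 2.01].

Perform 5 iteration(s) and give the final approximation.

f(x) = ln(x) + x - 2
Initial interval: [1.03, 2.01]

Iteration 1:
  c_1 = (1.030000 + 2.010000)/2 = 1.520000
  f(c_1) = f(1.520000) = -0.061290
  f(a) × f(c) ≥ 0, new interval: [1.520000, 2.010000]
Iteration 2:
  c_2 = (1.520000 + 2.010000)/2 = 1.765000
  f(c_2) = f(1.765000) = 0.333151
  f(a) × f(c) < 0, new interval: [1.520000, 1.765000]
Iteration 3:
  c_3 = (1.520000 + 1.765000)/2 = 1.642500
  f(c_3) = f(1.642500) = 0.138719
  f(a) × f(c) < 0, new interval: [1.520000, 1.642500]
Iteration 4:
  c_4 = (1.520000 + 1.642500)/2 = 1.581250
  f(c_4) = f(1.581250) = 0.039466
  f(a) × f(c) < 0, new interval: [1.520000, 1.581250]
Iteration 5:
  c_5 = (1.520000 + 1.581250)/2 = 1.550625
  f(c_5) = f(1.550625) = -0.010717
  f(a) × f(c) ≥ 0, new interval: [1.550625, 1.581250]

After 5 iteration(s), the approximation is c_5 = 1.550625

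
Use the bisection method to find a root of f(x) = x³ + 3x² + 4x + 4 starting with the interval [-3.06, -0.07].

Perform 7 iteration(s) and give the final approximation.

f(x) = x³ + 3x² + 4x + 4
Initial interval: [-3.06, -0.07]

Iteration 1:
  c_1 = (-3.060000 + (-0.070000))/2 = -1.565000
  f(c_1) = f(-1.565000) = 1.254638
  f(a) × f(c) < 0, new interval: [-3.060000, -1.565000]
Iteration 2:
  c_2 = (-3.060000 + (-1.565000))/2 = -2.312500
  f(c_2) = f(-2.312500) = -1.573486
  f(a) × f(c) ≥ 0, new interval: [-2.312500, -1.565000]
Iteration 3:
  c_3 = (-2.312500 + (-1.565000))/2 = -1.938750
  f(c_3) = f(-1.938750) = 0.233975
  f(a) × f(c) < 0, new interval: [-2.312500, -1.938750]
Iteration 4:
  c_4 = (-2.312500 + (-1.938750))/2 = -2.125625
  f(c_4) = f(-2.125625) = -0.551827
  f(a) × f(c) ≥ 0, new interval: [-2.125625, -1.938750]
Iteration 5:
  c_5 = (-2.125625 + (-1.938750))/2 = -2.032188
  f(c_5) = f(-2.032188) = -0.131891
  f(a) × f(c) ≥ 0, new interval: [-2.032188, -1.938750]
Iteration 6:
  c_6 = (-2.032188 + (-1.938750))/2 = -1.985469
  f(c_6) = f(-1.985469) = 0.057495
  f(a) × f(c) < 0, new interval: [-2.032188, -1.985469]
Iteration 7:
  c_7 = (-2.032188 + (-1.985469))/2 = -2.008828
  f(c_7) = f(-2.008828) = -0.035547
  f(a) × f(c) ≥ 0, new interval: [-2.008828, -1.985469]

After 7 iteration(s), the approximation is c_7 = -2.008828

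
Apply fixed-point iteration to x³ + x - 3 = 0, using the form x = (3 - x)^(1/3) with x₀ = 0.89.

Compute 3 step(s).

Equation: x³ + x - 3 = 0
Fixed-point form: x = (3 - x)^(1/3)
x₀ = 0.89

x_1 = g(0.890000) = 1.282609
x_2 = g(1.282609) = 1.197539
x_3 = g(1.197539) = 1.216994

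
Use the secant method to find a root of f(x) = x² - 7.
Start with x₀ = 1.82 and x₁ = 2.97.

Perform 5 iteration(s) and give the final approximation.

f(x) = x² - 7
x₀ = 1.82, x₁ = 2.97

Secant formula: x_{n+1} = x_n - f(x_n)(x_n - x_{n-1})/(f(x_n) - f(x_{n-1}))

Iteration 1:
  f(1.820000) = -3.687600
  f(2.970000) = 1.820900
  x_2 = 2.970000 - 1.820900×(2.970000 - 1.820000)/(1.820900 - (-3.687600))
       = 2.589854
Iteration 2:
  f(2.970000) = 1.820900
  f(2.589854) = -0.292657
  x_3 = 2.589854 - (-0.292657)×(2.589854 - 2.970000)/(-0.292657 - 1.820900)
       = 2.642491
Iteration 3:
  f(2.589854) = -0.292657
  f(2.642491) = -0.017239
  x_4 = 2.642491 - (-0.017239)×(2.642491 - 2.589854)/(-0.017239 - (-0.292657))
       = 2.645786
Iteration 4:
  f(2.642491) = -0.017239
  f(2.645786) = 0.000184
  x_5 = 2.645786 - 0.000184×(2.645786 - 2.642491)/(0.000184 - (-0.017239))
       = 2.645751
Iteration 5:
  f(2.645786) = 0.000184
  f(2.645751) = 0.000000
  x_6 = 2.645751 - 0.000000×(2.645751 - 2.645786)/(0.000000 - 0.000184)
       = 2.645751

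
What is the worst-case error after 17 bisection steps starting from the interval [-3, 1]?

Bisection error bound: |error| ≤ (b-a)/2^n
|error| ≤ (1 - (-3))/2^17 = 4/2^17
|error| ≤ 0.0000305176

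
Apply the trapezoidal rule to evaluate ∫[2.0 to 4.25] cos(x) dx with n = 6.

f(x) = cos(x)
a = 2.0, b = 4.25, n = 6
h = (b - a)/n = 0.375000

Trapezoidal rule: (h/2)[f(x₀) + 2f(x₁) + 2f(x₂) + ... + f(xₙ)]

x_0 = 2.0000, f(x_0) = -0.416147, coefficient = 1
x_1 = 2.3750, f(x_1) = -0.720278, coefficient = 2
x_2 = 2.7500, f(x_2) = -0.924302, coefficient = 2
x_3 = 3.1250, f(x_3) = -0.999862, coefficient = 2
x_4 = 3.5000, f(x_4) = -0.936457, coefficient = 2
x_5 = 3.8750, f(x_5) = -0.742898, coefficient = 2
x_6 = 4.2500, f(x_6) = -0.446087, coefficient = 1

I ≈ (0.375000/2) × -9.509830 = -1.783093
Exact value: -1.804287
Error: 0.021194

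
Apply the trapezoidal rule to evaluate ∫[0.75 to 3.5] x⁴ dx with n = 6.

f(x) = x⁴
a = 0.75, b = 3.5, n = 6
h = (b - a)/n = 0.458333

Trapezoidal rule: (h/2)[f(x₀) + 2f(x₁) + 2f(x₂) + ... + f(xₙ)]

x_0 = 0.7500, f(x_0) = 0.316406, coefficient = 1
x_1 = 1.2083, f(x_1) = 2.131803, coefficient = 2
x_2 = 1.6667, f(x_2) = 7.716049, coefficient = 2
x_3 = 2.1250, f(x_3) = 20.390869, coefficient = 2
x_4 = 2.5833, f(x_4) = 44.537085, coefficient = 2
x_5 = 3.0417, f(x_5) = 85.594621, coefficient = 2
x_6 = 3.5000, f(x_6) = 150.062500, coefficient = 1

I ≈ (0.458333/2) × 471.119762 = 107.964945
Exact value: 104.996289
Error: 2.968656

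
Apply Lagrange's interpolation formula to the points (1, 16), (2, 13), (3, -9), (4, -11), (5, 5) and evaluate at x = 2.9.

Lagrange interpolation formula:
P(x) = Σ yᵢ × Lᵢ(x)
where Lᵢ(x) = Π_{j≠i} (x - xⱼ)/(xᵢ - xⱼ)

L_0(2.9) = (2.9 - 2)/(1 - 2) × (2.9 - 3)/(1 - 3) × (2.9 - 4)/(1 - 4) × (2.9 - 5)/(1 - 5) = -0.008663
L_1(2.9) = (2.9 - 1)/(2 - 1) × (2.9 - 3)/(2 - 3) × (2.9 - 4)/(2 - 4) × (2.9 - 5)/(2 - 5) = 0.073150
L_2(2.9) = (2.9 - 1)/(3 - 1) × (2.9 - 2)/(3 - 2) × (2.9 - 4)/(3 - 4) × (2.9 - 5)/(3 - 5) = 0.987525
L_3(2.9) = (2.9 - 1)/(4 - 1) × (2.9 - 2)/(4 - 2) × (2.9 - 3)/(4 - 3) × (2.9 - 5)/(4 - 5) = -0.059850
L_4(2.9) = (2.9 - 1)/(5 - 1) × (2.9 - 2)/(5 - 2) × (2.9 - 3)/(5 - 3) × (2.9 - 4)/(5 - 4) = 0.007838

P(2.9) = 16×L_0(2.9) + 13×L_1(2.9) + (-9)×L_2(2.9) + (-11)×L_3(2.9) + 5×L_4(2.9)
P(2.9) = -7.377837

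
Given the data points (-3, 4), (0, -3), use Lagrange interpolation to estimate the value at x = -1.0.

Lagrange interpolation formula:
P(x) = Σ yᵢ × Lᵢ(x)
where Lᵢ(x) = Π_{j≠i} (x - xⱼ)/(xᵢ - xⱼ)

L_0(-1.0) = (-1.0 - 0)/(-3 - 0) = 0.333333
L_1(-1.0) = (-1.0 - (-3))/(0 - (-3)) = 0.666667

P(-1.0) = 4×L_0(-1.0) + (-3)×L_1(-1.0)
P(-1.0) = -0.666667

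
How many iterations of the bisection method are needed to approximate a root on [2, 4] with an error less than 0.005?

We need (b-a)/2^n ≤ 0.005
(4 - 2)/2^n ≤ 0.005
2/2^n ≤ 0.005
2^n ≥ 400
n ≥ log₂(400) = 8.64
n ≥ 9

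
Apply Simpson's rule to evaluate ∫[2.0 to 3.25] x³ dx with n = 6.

f(x) = x³
a = 2.0, b = 3.25, n = 6
h = (b - a)/n = 0.208333

Simpson's rule: (h/3)[f(x₀) + 4f(x₁) + 2f(x₂) + ... + f(xₙ)]

x_0 = 2.0000, f(x_0) = 8.000000, coefficient = 1
x_1 = 2.2083, f(x_1) = 10.769459, coefficient = 4
x_2 = 2.4167, f(x_2) = 14.114005, coefficient = 2
x_3 = 2.6250, f(x_3) = 18.087891, coefficient = 4
x_4 = 2.8333, f(x_4) = 22.745370, coefficient = 2
x_5 = 3.0417, f(x_5) = 28.140697, coefficient = 4
x_6 = 3.2500, f(x_6) = 34.328125, coefficient = 1

I ≈ (0.208333/3) × 344.039063 = 23.891602
Exact value: 23.891602
Error: 0.000000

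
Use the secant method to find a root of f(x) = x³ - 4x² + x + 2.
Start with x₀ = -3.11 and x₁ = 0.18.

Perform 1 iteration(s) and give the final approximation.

f(x) = x³ - 4x² + x + 2
x₀ = -3.11, x₁ = 0.18

Secant formula: x_{n+1} = x_n - f(x_n)(x_n - x_{n-1})/(f(x_n) - f(x_{n-1}))

Iteration 1:
  f(-3.110000) = -69.878631
  f(0.180000) = 2.056232
  x_2 = 0.180000 - 2.056232×(0.180000 - (-3.110000))/(2.056232 - (-69.878631))
       = 0.085957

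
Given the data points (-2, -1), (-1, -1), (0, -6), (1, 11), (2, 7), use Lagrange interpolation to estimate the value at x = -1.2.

Lagrange interpolation formula:
P(x) = Σ yᵢ × Lᵢ(x)
where Lᵢ(x) = Π_{j≠i} (x - xⱼ)/(xᵢ - xⱼ)

L_0(-1.2) = (-1.2 - (-1))/(-2 - (-1)) × (-1.2 - 0)/(-2 - 0) × (-1.2 - 1)/(-2 - 1) × (-1.2 - 2)/(-2 - 2) = 0.070400
L_1(-1.2) = (-1.2 - (-2))/(-1 - (-2)) × (-1.2 - 0)/(-1 - 0) × (-1.2 - 1)/(-1 - 1) × (-1.2 - 2)/(-1 - 2) = 1.126400
L_2(-1.2) = (-1.2 - (-2))/(0 - (-2)) × (-1.2 - (-1))/(0 - (-1)) × (-1.2 - 1)/(0 - 1) × (-1.2 - 2)/(0 - 2) = -0.281600
L_3(-1.2) = (-1.2 - (-2))/(1 - (-2)) × (-1.2 - (-1))/(1 - (-1)) × (-1.2 - 0)/(1 - 0) × (-1.2 - 2)/(1 - 2) = 0.102400
L_4(-1.2) = (-1.2 - (-2))/(2 - (-2)) × (-1.2 - (-1))/(2 - (-1)) × (-1.2 - 0)/(2 - 0) × (-1.2 - 1)/(2 - 1) = -0.017600

P(-1.2) = (-1)×L_0(-1.2) + (-1)×L_1(-1.2) + (-6)×L_2(-1.2) + 11×L_3(-1.2) + 7×L_4(-1.2)
P(-1.2) = 1.496000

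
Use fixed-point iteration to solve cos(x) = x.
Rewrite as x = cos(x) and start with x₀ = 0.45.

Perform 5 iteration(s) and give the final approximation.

Equation: cos(x) = x
Fixed-point form: x = cos(x)
x₀ = 0.45

x_1 = g(0.450000) = 0.900447
x_2 = g(0.900447) = 0.621260
x_3 = g(0.621260) = 0.813146
x_4 = g(0.813146) = 0.687216
x_5 = g(0.687216) = 0.773015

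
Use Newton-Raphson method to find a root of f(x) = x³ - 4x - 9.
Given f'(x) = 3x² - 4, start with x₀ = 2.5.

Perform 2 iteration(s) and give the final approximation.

f(x) = x³ - 4x - 9
f'(x) = 3x² - 4
x₀ = 2.5

Newton-Raphson formula: x_{n+1} = x_n - f(x_n)/f'(x_n)

Iteration 1:
  f(2.500000) = -3.375000
  f'(2.500000) = 14.750000
  x_1 = 2.500000 - (-3.375000)/14.750000 = 2.728814
Iteration 2:
  f(2.728814) = 0.404647
  f'(2.728814) = 18.339270
  x_2 = 2.728814 - 0.404647/18.339270 = 2.706749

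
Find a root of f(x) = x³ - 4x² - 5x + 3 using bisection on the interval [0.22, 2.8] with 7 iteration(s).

f(x) = x³ - 4x² - 5x + 3
Initial interval: [0.22, 2.8]

Iteration 1:
  c_1 = (0.220000 + 2.800000)/2 = 1.510000
  f(c_1) = f(1.510000) = -10.227449
  f(a) × f(c) < 0, new interval: [0.220000, 1.510000]
Iteration 2:
  c_2 = (0.220000 + 1.510000)/2 = 0.865000
  f(c_2) = f(0.865000) = -3.670685
  f(a) × f(c) < 0, new interval: [0.220000, 0.865000]
Iteration 3:
  c_3 = (0.220000 + 0.865000)/2 = 0.542500
  f(c_3) = f(0.542500) = -0.730064
  f(a) × f(c) < 0, new interval: [0.220000, 0.542500]
Iteration 4:
  c_4 = (0.220000 + 0.542500)/2 = 0.381250
  f(c_4) = f(0.381250) = 0.567759
  f(a) × f(c) ≥ 0, new interval: [0.381250, 0.542500]
Iteration 5:
  c_5 = (0.381250 + 0.542500)/2 = 0.461875
  f(c_5) = f(0.461875) = -0.064158
  f(a) × f(c) < 0, new interval: [0.381250, 0.461875]
Iteration 6:
  c_6 = (0.381250 + 0.461875)/2 = 0.421562
  f(c_6) = f(0.421562) = 0.256246
  f(a) × f(c) ≥ 0, new interval: [0.421562, 0.461875]
Iteration 7:
  c_7 = (0.421562 + 0.461875)/2 = 0.441719
  f(c_7) = f(0.441719) = 0.097131
  f(a) × f(c) ≥ 0, new interval: [0.441719, 0.461875]

After 7 iteration(s), the approximation is c_7 = 0.441719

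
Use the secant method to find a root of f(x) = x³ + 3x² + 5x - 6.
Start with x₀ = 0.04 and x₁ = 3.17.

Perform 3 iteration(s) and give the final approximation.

f(x) = x³ + 3x² + 5x - 6
x₀ = 0.04, x₁ = 3.17

Secant formula: x_{n+1} = x_n - f(x_n)(x_n - x_{n-1})/(f(x_n) - f(x_{n-1}))

Iteration 1:
  f(0.040000) = -5.795136
  f(3.170000) = 71.851713
  x_2 = 3.170000 - 71.851713×(3.170000 - 0.040000)/(71.851713 - (-5.795136))
       = 0.273606
Iteration 2:
  f(3.170000) = 71.851713
  f(0.273606) = -4.386907
  x_3 = 0.273606 - (-4.386907)×(0.273606 - 3.170000)/(-4.386907 - 71.851713)
       = 0.440270
Iteration 3:
  f(0.273606) = -4.386907
  f(0.440270) = -3.131798
  x_4 = 0.440270 - (-3.131798)×(0.440270 - 0.273606)/(-3.131798 - (-4.386907))
       = 0.856136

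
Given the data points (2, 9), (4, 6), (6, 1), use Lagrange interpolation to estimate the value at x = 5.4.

Lagrange interpolation formula:
P(x) = Σ yᵢ × Lᵢ(x)
where Lᵢ(x) = Π_{j≠i} (x - xⱼ)/(xᵢ - xⱼ)

L_0(5.4) = (5.4 - 4)/(2 - 4) × (5.4 - 6)/(2 - 6) = -0.105000
L_1(5.4) = (5.4 - 2)/(4 - 2) × (5.4 - 6)/(4 - 6) = 0.510000
L_2(5.4) = (5.4 - 2)/(6 - 2) × (5.4 - 4)/(6 - 4) = 0.595000

P(5.4) = 9×L_0(5.4) + 6×L_1(5.4) + 1×L_2(5.4)
P(5.4) = 2.710000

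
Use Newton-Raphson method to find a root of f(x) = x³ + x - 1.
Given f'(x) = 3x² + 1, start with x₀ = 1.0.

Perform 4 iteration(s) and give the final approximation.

f(x) = x³ + x - 1
f'(x) = 3x² + 1
x₀ = 1.0

Newton-Raphson formula: x_{n+1} = x_n - f(x_n)/f'(x_n)

Iteration 1:
  f(1.000000) = 1.000000
  f'(1.000000) = 4.000000
  x_1 = 1.000000 - 1.000000/4.000000 = 0.750000
Iteration 2:
  f(0.750000) = 0.171875
  f'(0.750000) = 2.687500
  x_2 = 0.750000 - 0.171875/2.687500 = 0.686047
Iteration 3:
  f(0.686047) = 0.008941
  f'(0.686047) = 2.411979
  x_3 = 0.686047 - 0.008941/2.411979 = 0.682340
Iteration 4:
  f(0.682340) = 0.000028
  f'(0.682340) = 2.396762
  x_4 = 0.682340 - 0.000028/2.396762 = 0.682328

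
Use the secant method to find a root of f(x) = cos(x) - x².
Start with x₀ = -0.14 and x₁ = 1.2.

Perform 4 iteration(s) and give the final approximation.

f(x) = cos(x) - x²
x₀ = -0.14, x₁ = 1.2

Secant formula: x_{n+1} = x_n - f(x_n)(x_n - x_{n-1})/(f(x_n) - f(x_{n-1}))

Iteration 1:
  f(-0.140000) = 0.970616
  f(1.200000) = -1.077642
  x_2 = 1.200000 - (-1.077642)×(1.200000 - (-0.140000))/(-1.077642 - 0.970616)
       = 0.494991
Iteration 2:
  f(1.200000) = -1.077642
  f(0.494991) = 0.634957
  x_3 = 0.494991 - 0.634957×(0.494991 - 1.200000)/(0.634957 - (-1.077642))
       = 0.756378
Iteration 3:
  f(0.494991) = 0.634957
  f(0.756378) = 0.155220
  x_4 = 0.756378 - 0.155220×(0.756378 - 0.494991)/(0.155220 - 0.634957)
       = 0.840950
Iteration 4:
  f(0.756378) = 0.155220
  f(0.840950) = -0.040441
  x_5 = 0.840950 - (-0.040441)×(0.840950 - 0.756378)/(-0.040441 - 0.155220)
       = 0.823470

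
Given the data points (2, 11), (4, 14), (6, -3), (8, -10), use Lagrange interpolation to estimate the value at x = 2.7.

Lagrange interpolation formula:
P(x) = Σ yᵢ × Lᵢ(x)
where Lᵢ(x) = Π_{j≠i} (x - xⱼ)/(xᵢ - xⱼ)

L_0(2.7) = (2.7 - 4)/(2 - 4) × (2.7 - 6)/(2 - 6) × (2.7 - 8)/(2 - 8) = 0.473687
L_1(2.7) = (2.7 - 2)/(4 - 2) × (2.7 - 6)/(4 - 6) × (2.7 - 8)/(4 - 8) = 0.765188
L_2(2.7) = (2.7 - 2)/(6 - 2) × (2.7 - 4)/(6 - 4) × (2.7 - 8)/(6 - 8) = -0.301438
L_3(2.7) = (2.7 - 2)/(8 - 2) × (2.7 - 4)/(8 - 4) × (2.7 - 6)/(8 - 6) = 0.062562

P(2.7) = 11×L_0(2.7) + 14×L_1(2.7) + (-3)×L_2(2.7) + (-10)×L_3(2.7)
P(2.7) = 16.201875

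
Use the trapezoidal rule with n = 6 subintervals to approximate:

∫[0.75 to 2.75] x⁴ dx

f(x) = x⁴
a = 0.75, b = 2.75, n = 6
h = (b - a)/n = 0.333333

Trapezoidal rule: (h/2)[f(x₀) + 2f(x₁) + 2f(x₂) + ... + f(xₙ)]

x_0 = 0.7500, f(x_0) = 0.316406, coefficient = 1
x_1 = 1.0833, f(x_1) = 1.377363, coefficient = 2
x_2 = 1.4167, f(x_2) = 4.027826, coefficient = 2
x_3 = 1.7500, f(x_3) = 9.378906, coefficient = 2
x_4 = 2.0833, f(x_4) = 18.838011, coefficient = 2
x_5 = 2.4167, f(x_5) = 34.108845, coefficient = 2
x_6 = 2.7500, f(x_6) = 57.191406, coefficient = 1

I ≈ (0.333333/2) × 192.969715 = 32.161619
Exact value: 31.407813
Error: 0.753807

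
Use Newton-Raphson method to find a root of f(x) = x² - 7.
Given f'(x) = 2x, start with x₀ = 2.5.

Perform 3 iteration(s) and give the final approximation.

f(x) = x² - 7
f'(x) = 2x
x₀ = 2.5

Newton-Raphson formula: x_{n+1} = x_n - f(x_n)/f'(x_n)

Iteration 1:
  f(2.500000) = -0.750000
  f'(2.500000) = 5.000000
  x_1 = 2.500000 - (-0.750000)/5.000000 = 2.650000
Iteration 2:
  f(2.650000) = 0.022500
  f'(2.650000) = 5.300000
  x_2 = 2.650000 - 0.022500/5.300000 = 2.645755
Iteration 3:
  f(2.645755) = 0.000018
  f'(2.645755) = 5.291509
  x_3 = 2.645755 - 0.000018/5.291509 = 2.645751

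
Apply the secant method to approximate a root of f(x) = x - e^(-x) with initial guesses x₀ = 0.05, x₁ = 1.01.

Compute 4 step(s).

f(x) = x - e^(-x)
x₀ = 0.05, x₁ = 1.01

Secant formula: x_{n+1} = x_n - f(x_n)(x_n - x_{n-1})/(f(x_n) - f(x_{n-1}))

Iteration 1:
  f(0.050000) = -0.901229
  f(1.010000) = 0.645781
  x_2 = 1.010000 - 0.645781×(1.010000 - 0.050000)/(0.645781 - (-0.901229))
       = 0.609259
Iteration 2:
  f(1.010000) = 0.645781
  f(0.609259) = 0.065506
  x_3 = 0.609259 - 0.065506×(0.609259 - 1.010000)/(0.065506 - 0.645781)
       = 0.564021
Iteration 3:
  f(0.609259) = 0.065506
  f(0.564021) = -0.004896
  x_4 = 0.564021 - (-0.004896)×(0.564021 - 0.609259)/(-0.004896 - 0.065506)
       = 0.567167
Iteration 4:
  f(0.564021) = -0.004896
  f(0.567167) = 0.000037
  x_5 = 0.567167 - 0.000037×(0.567167 - 0.564021)/(0.000037 - (-0.004896))
       = 0.567143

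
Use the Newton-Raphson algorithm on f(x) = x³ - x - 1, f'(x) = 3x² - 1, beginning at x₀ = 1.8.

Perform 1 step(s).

f(x) = x³ - x - 1
f'(x) = 3x² - 1
x₀ = 1.8

Newton-Raphson formula: x_{n+1} = x_n - f(x_n)/f'(x_n)

Iteration 1:
  f(1.800000) = 3.032000
  f'(1.800000) = 8.720000
  x_1 = 1.800000 - 3.032000/8.720000 = 1.452294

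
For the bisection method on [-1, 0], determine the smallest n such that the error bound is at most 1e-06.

We need (b-a)/2^n ≤ 1e-06
(0 - (-1))/2^n ≤ 1e-06
1/2^n ≤ 1e-06
2^n ≥ 1000000
n ≥ log₂(1000000) = 19.93
n ≥ 20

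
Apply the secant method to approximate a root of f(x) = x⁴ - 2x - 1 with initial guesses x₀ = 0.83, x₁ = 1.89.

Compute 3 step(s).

f(x) = x⁴ - 2x - 1
x₀ = 0.83, x₁ = 1.89

Secant formula: x_{n+1} = x_n - f(x_n)(x_n - x_{n-1})/(f(x_n) - f(x_{n-1}))

Iteration 1:
  f(0.830000) = -2.185417
  f(1.890000) = 7.979898
  x_2 = 1.890000 - 7.979898×(1.890000 - 0.830000)/(7.979898 - (-2.185417))
       = 1.057887
Iteration 2:
  f(1.890000) = 7.979898
  f(1.057887) = -1.863334
  x_3 = 1.057887 - (-1.863334)×(1.057887 - 1.890000)/(-1.863334 - 7.979898)
       = 1.215407
Iteration 3:
  f(1.057887) = -1.863334
  f(1.215407) = -1.248654
  x_4 = 1.215407 - (-1.248654)×(1.215407 - 1.057887)/(-1.248654 - (-1.863334))
       = 1.535391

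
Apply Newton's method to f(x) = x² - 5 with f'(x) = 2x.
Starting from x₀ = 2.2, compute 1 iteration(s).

f(x) = x² - 5
f'(x) = 2x
x₀ = 2.2

Newton-Raphson formula: x_{n+1} = x_n - f(x_n)/f'(x_n)

Iteration 1:
  f(2.200000) = -0.160000
  f'(2.200000) = 4.400000
  x_1 = 2.200000 - (-0.160000)/4.400000 = 2.236364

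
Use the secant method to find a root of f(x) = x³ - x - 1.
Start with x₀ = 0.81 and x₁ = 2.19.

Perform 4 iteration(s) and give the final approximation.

f(x) = x³ - x - 1
x₀ = 0.81, x₁ = 2.19

Secant formula: x_{n+1} = x_n - f(x_n)(x_n - x_{n-1})/(f(x_n) - f(x_{n-1}))

Iteration 1:
  f(0.810000) = -1.278559
  f(2.190000) = 7.313459
  x_2 = 2.190000 - 7.313459×(2.190000 - 0.810000)/(7.313459 - (-1.278559))
       = 1.015355
Iteration 2:
  f(2.190000) = 7.313459
  f(1.015355) = -0.968580
  x_3 = 1.015355 - (-0.968580)×(1.015355 - 2.190000)/(-0.968580 - 7.313459)
       = 1.152729
Iteration 3:
  f(1.015355) = -0.968580
  f(1.152729) = -0.621002
  x_4 = 1.152729 - (-0.621002)×(1.152729 - 1.015355)/(-0.621002 - (-0.968580))
       = 1.398169
Iteration 4:
  f(1.152729) = -0.621002
  f(1.398169) = 0.335077
  x_5 = 1.398169 - 0.335077×(1.398169 - 1.152729)/(0.335077 - (-0.621002))
       = 1.312149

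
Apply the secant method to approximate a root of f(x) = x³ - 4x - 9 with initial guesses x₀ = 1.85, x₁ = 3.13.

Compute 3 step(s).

f(x) = x³ - 4x - 9
x₀ = 1.85, x₁ = 3.13

Secant formula: x_{n+1} = x_n - f(x_n)(x_n - x_{n-1})/(f(x_n) - f(x_{n-1}))

Iteration 1:
  f(1.850000) = -10.068375
  f(3.130000) = 9.144297
  x_2 = 3.130000 - 9.144297×(3.130000 - 1.850000)/(9.144297 - (-10.068375))
       = 2.520782
Iteration 2:
  f(3.130000) = 9.144297
  f(2.520782) = -3.065213
  x_3 = 2.520782 - (-3.065213)×(2.520782 - 3.130000)/(-3.065213 - 9.144297)
       = 2.673727
Iteration 3:
  f(2.520782) = -3.065213
  f(2.673727) = -0.580923
  x_4 = 2.673727 - (-0.580923)×(2.673727 - 2.520782)/(-0.580923 - (-3.065213))
       = 2.709492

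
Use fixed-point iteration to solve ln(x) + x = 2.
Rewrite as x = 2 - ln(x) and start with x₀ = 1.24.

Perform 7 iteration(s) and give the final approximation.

Equation: ln(x) + x = 2
Fixed-point form: x = 2 - ln(x)
x₀ = 1.24

x_1 = g(1.240000) = 1.784889
x_2 = g(1.784889) = 1.420644
x_3 = g(1.420644) = 1.648890
x_4 = g(1.648890) = 1.499898
x_5 = g(1.499898) = 1.594603
x_6 = g(1.594603) = 1.533375
x_7 = g(1.533375) = 1.572529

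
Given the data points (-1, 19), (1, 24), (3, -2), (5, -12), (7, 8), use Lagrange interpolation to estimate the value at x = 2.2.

Lagrange interpolation formula:
P(x) = Σ yᵢ × Lᵢ(x)
where Lᵢ(x) = Π_{j≠i} (x - xⱼ)/(xᵢ - xⱼ)

L_0(2.2) = (2.2 - 1)/(-1 - 1) × (2.2 - 3)/(-1 - 3) × (2.2 - 5)/(-1 - 5) × (2.2 - 7)/(-1 - 7) = -0.033600
L_1(2.2) = (2.2 - (-1))/(1 - (-1)) × (2.2 - 3)/(1 - 3) × (2.2 - 5)/(1 - 5) × (2.2 - 7)/(1 - 7) = 0.358400
L_2(2.2) = (2.2 - (-1))/(3 - (-1)) × (2.2 - 1)/(3 - 1) × (2.2 - 5)/(3 - 5) × (2.2 - 7)/(3 - 7) = 0.806400
L_3(2.2) = (2.2 - (-1))/(5 - (-1)) × (2.2 - 1)/(5 - 1) × (2.2 - 3)/(5 - 3) × (2.2 - 7)/(5 - 7) = -0.153600
L_4(2.2) = (2.2 - (-1))/(7 - (-1)) × (2.2 - 1)/(7 - 1) × (2.2 - 3)/(7 - 3) × (2.2 - 5)/(7 - 5) = 0.022400

P(2.2) = 19×L_0(2.2) + 24×L_1(2.2) + (-2)×L_2(2.2) + (-12)×L_3(2.2) + 8×L_4(2.2)
P(2.2) = 8.372800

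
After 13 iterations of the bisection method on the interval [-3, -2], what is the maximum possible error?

Bisection error bound: |error| ≤ (b-a)/2^n
|error| ≤ (-2 - (-3))/2^13 = 1/2^13
|error| ≤ 0.0001220703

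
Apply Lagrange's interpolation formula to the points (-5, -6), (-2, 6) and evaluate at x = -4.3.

Lagrange interpolation formula:
P(x) = Σ yᵢ × Lᵢ(x)
where Lᵢ(x) = Π_{j≠i} (x - xⱼ)/(xᵢ - xⱼ)

L_0(-4.3) = (-4.3 - (-2))/(-5 - (-2)) = 0.766667
L_1(-4.3) = (-4.3 - (-5))/(-2 - (-5)) = 0.233333

P(-4.3) = (-6)×L_0(-4.3) + 6×L_1(-4.3)
P(-4.3) = -3.200000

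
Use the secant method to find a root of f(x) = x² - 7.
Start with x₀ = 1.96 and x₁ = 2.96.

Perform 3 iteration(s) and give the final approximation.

f(x) = x² - 7
x₀ = 1.96, x₁ = 2.96

Secant formula: x_{n+1} = x_n - f(x_n)(x_n - x_{n-1})/(f(x_n) - f(x_{n-1}))

Iteration 1:
  f(1.960000) = -3.158400
  f(2.960000) = 1.761600
  x_2 = 2.960000 - 1.761600×(2.960000 - 1.960000)/(1.761600 - (-3.158400))
       = 2.601951
Iteration 2:
  f(2.960000) = 1.761600
  f(2.601951) = -0.229850
  x_3 = 2.601951 - (-0.229850)×(2.601951 - 2.960000)/(-0.229850 - 1.761600)
       = 2.643277
Iteration 3:
  f(2.601951) = -0.229850
  f(2.643277) = -0.013089
  x_4 = 2.643277 - (-0.013089)×(2.643277 - 2.601951)/(-0.013089 - (-0.229850))
       = 2.645772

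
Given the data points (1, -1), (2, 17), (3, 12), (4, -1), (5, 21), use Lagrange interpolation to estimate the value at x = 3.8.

Lagrange interpolation formula:
P(x) = Σ yᵢ × Lᵢ(x)
where Lᵢ(x) = Π_{j≠i} (x - xⱼ)/(xᵢ - xⱼ)

L_0(3.8) = (3.8 - 2)/(1 - 2) × (3.8 - 3)/(1 - 3) × (3.8 - 4)/(1 - 4) × (3.8 - 5)/(1 - 5) = 0.014400
L_1(3.8) = (3.8 - 1)/(2 - 1) × (3.8 - 3)/(2 - 3) × (3.8 - 4)/(2 - 4) × (3.8 - 5)/(2 - 5) = -0.089600
L_2(3.8) = (3.8 - 1)/(3 - 1) × (3.8 - 2)/(3 - 2) × (3.8 - 4)/(3 - 4) × (3.8 - 5)/(3 - 5) = 0.302400
L_3(3.8) = (3.8 - 1)/(4 - 1) × (3.8 - 2)/(4 - 2) × (3.8 - 3)/(4 - 3) × (3.8 - 5)/(4 - 5) = 0.806400
L_4(3.8) = (3.8 - 1)/(5 - 1) × (3.8 - 2)/(5 - 2) × (3.8 - 3)/(5 - 3) × (3.8 - 4)/(5 - 4) = -0.033600

P(3.8) = (-1)×L_0(3.8) + 17×L_1(3.8) + 12×L_2(3.8) + (-1)×L_3(3.8) + 21×L_4(3.8)
P(3.8) = 0.579200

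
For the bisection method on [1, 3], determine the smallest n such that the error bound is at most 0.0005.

We need (b-a)/2^n ≤ 0.0005
(3 - 1)/2^n ≤ 0.0005
2/2^n ≤ 0.0005
2^n ≥ 4000
n ≥ log₂(4000) = 11.97
n ≥ 12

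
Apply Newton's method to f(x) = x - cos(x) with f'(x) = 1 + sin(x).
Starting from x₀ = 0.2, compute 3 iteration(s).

f(x) = x - cos(x)
f'(x) = 1 + sin(x)
x₀ = 0.2

Newton-Raphson formula: x_{n+1} = x_n - f(x_n)/f'(x_n)

Iteration 1:
  f(0.200000) = -0.780067
  f'(0.200000) = 1.198669
  x_1 = 0.200000 - (-0.780067)/1.198669 = 0.850777
Iteration 2:
  f(0.850777) = 0.191378
  f'(0.850777) = 1.751793
  x_2 = 0.850777 - 0.191378/1.751793 = 0.741530
Iteration 3:
  f(0.741530) = 0.004094
  f'(0.741530) = 1.675417
  x_3 = 0.741530 - 0.004094/1.675417 = 0.739086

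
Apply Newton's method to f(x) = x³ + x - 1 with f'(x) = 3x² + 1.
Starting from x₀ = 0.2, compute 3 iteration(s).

f(x) = x³ + x - 1
f'(x) = 3x² + 1
x₀ = 0.2

Newton-Raphson formula: x_{n+1} = x_n - f(x_n)/f'(x_n)

Iteration 1:
  f(0.200000) = -0.792000
  f'(0.200000) = 1.120000
  x_1 = 0.200000 - (-0.792000)/1.120000 = 0.907143
Iteration 2:
  f(0.907143) = 0.653638
  f'(0.907143) = 3.468724
  x_2 = 0.907143 - 0.653638/3.468724 = 0.718705
Iteration 3:
  f(0.718705) = 0.089943
  f'(0.718705) = 2.549612
  x_3 = 0.718705 - 0.089943/2.549612 = 0.683428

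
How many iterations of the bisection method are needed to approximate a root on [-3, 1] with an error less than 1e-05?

We need (b-a)/2^n ≤ 1e-05
(1 - (-3))/2^n ≤ 1e-05
4/2^n ≤ 1e-05
2^n ≥ 400000
n ≥ log₂(400000) = 18.61
n ≥ 19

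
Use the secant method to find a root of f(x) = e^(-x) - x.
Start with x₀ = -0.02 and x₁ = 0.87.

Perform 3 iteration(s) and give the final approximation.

f(x) = e^(-x) - x
x₀ = -0.02, x₁ = 0.87

Secant formula: x_{n+1} = x_n - f(x_n)(x_n - x_{n-1})/(f(x_n) - f(x_{n-1}))

Iteration 1:
  f(-0.020000) = 1.040201
  f(0.870000) = -0.451048
  x_2 = 0.870000 - (-0.451048)×(0.870000 - (-0.020000))/(-0.451048 - 1.040201)
       = 0.600808
Iteration 2:
  f(0.870000) = -0.451048
  f(0.600808) = -0.052439
  x_3 = 0.600808 - (-0.052439)×(0.600808 - 0.870000)/(-0.052439 - (-0.451048))
       = 0.565394
Iteration 3:
  f(0.600808) = -0.052439
  f(0.565394) = 0.002742
  x_4 = 0.565394 - 0.002742×(0.565394 - 0.600808)/(0.002742 - (-0.052439))
       = 0.567154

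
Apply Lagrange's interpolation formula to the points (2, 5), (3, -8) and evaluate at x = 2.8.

Lagrange interpolation formula:
P(x) = Σ yᵢ × Lᵢ(x)
where Lᵢ(x) = Π_{j≠i} (x - xⱼ)/(xᵢ - xⱼ)

L_0(2.8) = (2.8 - 3)/(2 - 3) = 0.200000
L_1(2.8) = (2.8 - 2)/(3 - 2) = 0.800000

P(2.8) = 5×L_0(2.8) + (-8)×L_1(2.8)
P(2.8) = -5.400000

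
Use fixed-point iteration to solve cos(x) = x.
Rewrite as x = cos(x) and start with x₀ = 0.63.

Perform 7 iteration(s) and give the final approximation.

Equation: cos(x) = x
Fixed-point form: x = cos(x)
x₀ = 0.63

x_1 = g(0.630000) = 0.808028
x_2 = g(0.808028) = 0.690926
x_3 = g(0.690926) = 0.770656
x_4 = g(0.770656) = 0.717454
x_5 = g(0.717454) = 0.753482
x_6 = g(0.753482) = 0.729311
x_7 = g(0.729311) = 0.745634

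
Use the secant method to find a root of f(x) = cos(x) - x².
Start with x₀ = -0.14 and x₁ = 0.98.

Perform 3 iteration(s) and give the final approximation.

f(x) = cos(x) - x²
x₀ = -0.14, x₁ = 0.98

Secant formula: x_{n+1} = x_n - f(x_n)(x_n - x_{n-1})/(f(x_n) - f(x_{n-1}))

Iteration 1:
  f(-0.140000) = 0.970616
  f(0.980000) = -0.403377
  x_2 = 0.980000 - (-0.403377)×(0.980000 - (-0.140000))/(-0.403377 - 0.970616)
       = 0.651190
Iteration 2:
  f(0.980000) = -0.403377
  f(0.651190) = 0.371315
  x_3 = 0.651190 - 0.371315×(0.651190 - 0.980000)/(0.371315 - (-0.403377))
       = 0.808791
Iteration 3:
  f(0.651190) = 0.371315
  f(0.808791) = 0.036232
  x_4 = 0.808791 - 0.036232×(0.808791 - 0.651190)/(0.036232 - 0.371315)
       = 0.825832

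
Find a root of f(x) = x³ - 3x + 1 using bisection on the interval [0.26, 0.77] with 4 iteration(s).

f(x) = x³ - 3x + 1
Initial interval: [0.26, 0.77]

Iteration 1:
  c_1 = (0.260000 + 0.770000)/2 = 0.515000
  f(c_1) = f(0.515000) = -0.408409
  f(a) × f(c) < 0, new interval: [0.260000, 0.515000]
Iteration 2:
  c_2 = (0.260000 + 0.515000)/2 = 0.387500
  f(c_2) = f(0.387500) = -0.104314
  f(a) × f(c) < 0, new interval: [0.260000, 0.387500]
Iteration 3:
  c_3 = (0.260000 + 0.387500)/2 = 0.323750
  f(c_3) = f(0.323750) = 0.062684
  f(a) × f(c) ≥ 0, new interval: [0.323750, 0.387500]
Iteration 4:
  c_4 = (0.323750 + 0.387500)/2 = 0.355625
  f(c_4) = f(0.355625) = -0.021899
  f(a) × f(c) < 0, new interval: [0.323750, 0.355625]

After 4 iteration(s), the approximation is c_4 = 0.355625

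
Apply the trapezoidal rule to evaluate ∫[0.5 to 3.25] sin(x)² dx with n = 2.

f(x) = sin(x)²
a = 0.5, b = 3.25, n = 2
h = (b - a)/n = 1.375000

Trapezoidal rule: (h/2)[f(x₀) + 2f(x₁) + 2f(x₂) + ... + f(xₙ)]

x_0 = 0.5000, f(x_0) = 0.229849, coefficient = 1
x_1 = 1.8750, f(x_1) = 0.910280, coefficient = 2
x_2 = 3.2500, f(x_2) = 0.011706, coefficient = 1

I ≈ (1.375000/2) × 2.062114 = 1.417704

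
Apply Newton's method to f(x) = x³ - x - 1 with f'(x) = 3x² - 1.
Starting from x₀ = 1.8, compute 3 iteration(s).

f(x) = x³ - x - 1
f'(x) = 3x² - 1
x₀ = 1.8

Newton-Raphson formula: x_{n+1} = x_n - f(x_n)/f'(x_n)

Iteration 1:
  f(1.800000) = 3.032000
  f'(1.800000) = 8.720000
  x_1 = 1.800000 - 3.032000/8.720000 = 1.452294
Iteration 2:
  f(1.452294) = 0.610821
  f'(1.452294) = 5.327470
  x_2 = 1.452294 - 0.610821/5.327470 = 1.337639
Iteration 3:
  f(1.337639) = 0.055767
  f'(1.337639) = 4.367831
  x_3 = 1.337639 - 0.055767/4.367831 = 1.324871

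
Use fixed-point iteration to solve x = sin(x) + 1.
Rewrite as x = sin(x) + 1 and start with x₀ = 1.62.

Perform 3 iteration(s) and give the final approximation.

Equation: x = sin(x) + 1
Fixed-point form: x = sin(x) + 1
x₀ = 1.62

x_1 = g(1.620000) = 1.998790
x_2 = g(1.998790) = 1.909800
x_3 = g(1.909800) = 1.943086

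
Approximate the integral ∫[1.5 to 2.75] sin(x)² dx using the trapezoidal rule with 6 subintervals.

f(x) = sin(x)²
a = 1.5, b = 2.75, n = 6
h = (b - a)/n = 0.208333

Trapezoidal rule: (h/2)[f(x₀) + 2f(x₁) + 2f(x₂) + ... + f(xₙ)]

x_0 = 1.5000, f(x_0) = 0.994996, coefficient = 1
x_1 = 1.7083, f(x_1) = 0.981203, coefficient = 2
x_2 = 1.9167, f(x_2) = 0.885068, coefficient = 2
x_3 = 2.1250, f(x_3) = 0.723044, coefficient = 2
x_4 = 2.3333, f(x_4) = 0.522853, coefficient = 2
x_5 = 2.5417, f(x_5) = 0.318752, coefficient = 2
x_6 = 2.7500, f(x_6) = 0.145665, coefficient = 1

I ≈ (0.208333/2) × 8.002501 = 0.833594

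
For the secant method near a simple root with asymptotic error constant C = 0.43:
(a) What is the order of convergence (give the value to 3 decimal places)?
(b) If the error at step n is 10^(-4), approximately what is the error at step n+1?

(a) Secant method has superlinear convergence with order φ = (1+√5)/2 ≈ 1.618.
    This means |e_{n+1}| ≈ C|e_n|^1.618.

(b) With |e_n| = 10^(-4) and C = 0.43:
    |e_{n+1}| ≈ 0.43 × (10^(-4))^1.618 = 0.43 × 10^(-6.47)

(a) ≈ 1.618 (golden ratio); (b) |e_{n+1}| ≈ 1.450e-07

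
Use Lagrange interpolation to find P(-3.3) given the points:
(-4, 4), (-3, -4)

Lagrange interpolation formula:
P(x) = Σ yᵢ × Lᵢ(x)
where Lᵢ(x) = Π_{j≠i} (x - xⱼ)/(xᵢ - xⱼ)

L_0(-3.3) = (-3.3 - (-3))/(-4 - (-3)) = 0.300000
L_1(-3.3) = (-3.3 - (-4))/(-3 - (-4)) = 0.700000

P(-3.3) = 4×L_0(-3.3) + (-4)×L_1(-3.3)
P(-3.3) = -1.600000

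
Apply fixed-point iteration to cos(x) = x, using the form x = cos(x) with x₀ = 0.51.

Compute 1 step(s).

Equation: cos(x) = x
Fixed-point form: x = cos(x)
x₀ = 0.51

x_1 = g(0.510000) = 0.872745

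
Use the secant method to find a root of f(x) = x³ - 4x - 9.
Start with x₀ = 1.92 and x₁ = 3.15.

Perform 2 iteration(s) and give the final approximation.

f(x) = x³ - 4x - 9
x₀ = 1.92, x₁ = 3.15

Secant formula: x_{n+1} = x_n - f(x_n)(x_n - x_{n-1})/(f(x_n) - f(x_{n-1}))

Iteration 1:
  f(1.920000) = -9.602112
  f(3.150000) = 9.655875
  x_2 = 3.150000 - 9.655875×(3.150000 - 1.920000)/(9.655875 - (-9.602112))
       = 2.533283
Iteration 2:
  f(3.150000) = 9.655875
  f(2.533283) = -2.875729
  x_3 = 2.533283 - (-2.875729)×(2.533283 - 3.150000)/(-2.875729 - 9.655875)
       = 2.674806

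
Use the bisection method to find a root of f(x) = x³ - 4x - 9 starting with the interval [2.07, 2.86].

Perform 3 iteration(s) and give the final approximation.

f(x) = x³ - 4x - 9
Initial interval: [2.07, 2.86]

Iteration 1:
  c_1 = (2.070000 + 2.860000)/2 = 2.465000
  f(c_1) = f(2.465000) = -3.882105
  f(a) × f(c) ≥ 0, new interval: [2.465000, 2.860000]
Iteration 2:
  c_2 = (2.465000 + 2.860000)/2 = 2.662500
  f(c_2) = f(2.662500) = -0.775787
  f(a) × f(c) ≥ 0, new interval: [2.662500, 2.860000]
Iteration 3:
  c_3 = (2.662500 + 2.860000)/2 = 2.761250
  f(c_3) = f(2.761250) = 1.008155
  f(a) × f(c) < 0, new interval: [2.662500, 2.761250]

After 3 iteration(s), the approximation is c_3 = 2.761250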